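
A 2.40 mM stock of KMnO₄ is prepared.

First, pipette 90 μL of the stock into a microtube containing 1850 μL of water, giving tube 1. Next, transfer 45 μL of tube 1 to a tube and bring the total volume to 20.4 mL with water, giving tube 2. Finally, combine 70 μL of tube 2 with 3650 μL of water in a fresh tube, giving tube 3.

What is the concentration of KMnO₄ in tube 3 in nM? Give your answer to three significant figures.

4.62 nM

Step 1: 90 μL + 1850 μL = 1940 μL total → factor 1940/90 = 21.556
Step 2: 45 μL brought to 20.4 mL → factor 20400/45 = 453.33
Step 3: 70 μL + 3650 μL = 3720 μL total → factor 3720/70 = 53.143
Overall dilution factor = 21.556 × 453.33 × 53.143 = 5.193 × 10^5
Final = 2.40 mM / 5.193 × 10^5 = 4.622 × 10^-6 mM = 4.62 nM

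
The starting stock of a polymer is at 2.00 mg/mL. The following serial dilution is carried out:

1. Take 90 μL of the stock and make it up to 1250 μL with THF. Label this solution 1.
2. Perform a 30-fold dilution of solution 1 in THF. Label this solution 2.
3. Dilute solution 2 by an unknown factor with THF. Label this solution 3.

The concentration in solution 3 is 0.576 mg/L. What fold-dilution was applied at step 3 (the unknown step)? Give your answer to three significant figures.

8.33-fold

Step 1: 90 μL brought to 1250 μL → factor 1250/90 = 13.889
Step 2: 30-fold → factor 30
Step 3: unknown factor x
Product of known-step factors = 416.67
Overall factor = 2.00 mg/mL / (0.576 mg/L) = 3472.2
x = 3472.2 / 416.67 = 8.33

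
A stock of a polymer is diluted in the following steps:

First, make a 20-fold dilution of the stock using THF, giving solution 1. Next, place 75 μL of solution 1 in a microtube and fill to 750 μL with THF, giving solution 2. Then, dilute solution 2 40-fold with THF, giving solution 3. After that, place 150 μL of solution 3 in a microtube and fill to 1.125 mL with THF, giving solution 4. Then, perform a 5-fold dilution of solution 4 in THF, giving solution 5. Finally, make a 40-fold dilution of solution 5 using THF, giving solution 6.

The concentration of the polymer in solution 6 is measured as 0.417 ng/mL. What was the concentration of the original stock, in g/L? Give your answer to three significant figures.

Step 1: 20-fold → factor 20
Step 2: 75 μL brought to 750 μL → factor 750/75 = 10
Step 3: 40-fold → factor 40
Step 4: 150 μL brought to 1.125 mL → factor 1125/150 = 7.5
Step 5: 5-fold → factor 5
Step 6: 40-fold → factor 40
Overall dilution factor = 20 × 10 × 40 × 7.5 × 5 × 40 = 1.2 × 10^7
Stock = 0.417 ng/mL × 1.2 × 10^7 = 5.004 × 10^6 ng/mL = 5.00 g/L

5.00 g/L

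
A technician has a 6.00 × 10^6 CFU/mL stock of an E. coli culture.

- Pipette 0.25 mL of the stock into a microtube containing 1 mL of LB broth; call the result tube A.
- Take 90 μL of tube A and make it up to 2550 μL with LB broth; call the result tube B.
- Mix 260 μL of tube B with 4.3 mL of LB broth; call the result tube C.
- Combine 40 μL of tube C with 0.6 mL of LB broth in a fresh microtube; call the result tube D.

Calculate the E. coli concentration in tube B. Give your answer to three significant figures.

Step 1: 0.25 mL + 1 mL = 1.25 mL total → factor 1.25/0.25 = 5
Step 2: 90 μL brought to 2550 μL → factor 2550/90 = 28.333
Dilution factor through tube B = 5 × 28.333 = 141.67
[tube B] = 6.00 × 10^6 CFU/mL / 141.67 = 4.24 × 10^4 CFU/mL

4.24 × 10^4 CFU/mL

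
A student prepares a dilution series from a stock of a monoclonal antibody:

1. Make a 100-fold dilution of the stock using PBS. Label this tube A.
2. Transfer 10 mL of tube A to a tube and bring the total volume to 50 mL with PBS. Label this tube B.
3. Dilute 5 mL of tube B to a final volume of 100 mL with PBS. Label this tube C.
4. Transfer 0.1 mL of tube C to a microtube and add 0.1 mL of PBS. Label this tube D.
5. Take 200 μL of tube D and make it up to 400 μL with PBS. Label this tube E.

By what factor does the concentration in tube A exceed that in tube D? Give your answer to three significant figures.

200

Step 1: 100-fold → factor 100
Step 2: 10 mL brought to 50 mL → factor 50/10 = 5
Step 3: 5 mL brought to 100 mL → factor 100/5 = 20
Step 4: 0.1 mL + 0.1 mL = 0.2 mL total → factor 0.2/0.1 = 2
Dilution factor to tube A = 100; to tube D = 20000
[tube A]/[tube D] = (factor to tube D)/(factor to tube A) = 20000/100 = 200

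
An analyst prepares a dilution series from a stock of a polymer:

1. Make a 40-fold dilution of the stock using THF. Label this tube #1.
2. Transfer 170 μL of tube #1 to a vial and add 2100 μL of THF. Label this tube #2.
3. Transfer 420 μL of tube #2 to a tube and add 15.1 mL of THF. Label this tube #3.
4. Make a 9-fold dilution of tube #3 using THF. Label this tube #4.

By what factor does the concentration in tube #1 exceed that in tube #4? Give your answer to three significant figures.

Step 1: 40-fold → factor 40
Step 2: 170 μL + 2100 μL = 2270 μL total → factor 2270/170 = 13.353
Step 3: 420 μL + 15.1 mL = 15520 μL total → factor 15520/420 = 36.952
Step 4: 9-fold → factor 9
Dilution factor to tube #1 = 40; to tube #4 = 1.7763 × 10^5
[tube #1]/[tube #4] = (factor to tube #4)/(factor to tube #1) = 1.7763 × 10^5/40 = 4.44 × 10^3

4.44 × 10^3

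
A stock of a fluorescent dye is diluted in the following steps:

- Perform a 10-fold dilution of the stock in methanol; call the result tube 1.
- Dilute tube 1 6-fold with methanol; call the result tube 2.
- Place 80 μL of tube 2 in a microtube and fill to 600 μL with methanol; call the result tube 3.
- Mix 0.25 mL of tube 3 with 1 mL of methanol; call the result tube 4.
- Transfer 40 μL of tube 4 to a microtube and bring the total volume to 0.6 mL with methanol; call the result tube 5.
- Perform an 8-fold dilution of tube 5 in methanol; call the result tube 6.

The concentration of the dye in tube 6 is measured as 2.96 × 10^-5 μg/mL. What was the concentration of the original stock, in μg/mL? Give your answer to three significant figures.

7.99 μg/mL

Step 1: 10-fold → factor 10
Step 2: 6-fold → factor 6
Step 3: 80 μL brought to 600 μL → factor 600/80 = 7.5
Step 4: 0.25 mL + 1 mL = 1.25 mL total → factor 1.25/0.25 = 5
Step 5: 40 μL brought to 0.6 mL → factor 600/40 = 15
Step 6: 8-fold → factor 8
Overall dilution factor = 10 × 6 × 7.5 × 5 × 15 × 8 = 2.7 × 10^5
Stock = 2.96 × 10^-5 μg/mL × 2.7 × 10^5 = 7.99 μg/mL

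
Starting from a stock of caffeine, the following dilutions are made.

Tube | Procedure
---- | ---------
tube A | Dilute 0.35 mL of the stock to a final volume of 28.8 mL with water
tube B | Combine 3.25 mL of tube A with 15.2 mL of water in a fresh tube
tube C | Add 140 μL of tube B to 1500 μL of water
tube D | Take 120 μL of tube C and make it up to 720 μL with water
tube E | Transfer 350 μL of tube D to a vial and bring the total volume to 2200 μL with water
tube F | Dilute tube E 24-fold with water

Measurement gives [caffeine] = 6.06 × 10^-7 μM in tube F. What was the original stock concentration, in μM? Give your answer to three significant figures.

Step 1: 0.35 mL brought to 28.8 mL → factor 28.8/0.35 = 82.286
Step 2: 3.25 mL + 15.2 mL = 18.45 mL total → factor 18.45/3.25 = 5.6769
Step 3: 140 μL + 1500 μL = 1640 μL total → factor 1640/140 = 11.714
Step 4: 120 μL brought to 720 μL → factor 720/120 = 6
Step 5: 350 μL brought to 2200 μL → factor 2200/350 = 6.2857
Step 6: 24-fold → factor 24
Overall dilution factor = 82.286 × 5.6769 × 11.714 × 6 × 6.2857 × 24 = 4.953 × 10^6
Stock = 6.06 × 10^-7 μM × 4.953 × 10^6 = 3.00 μM

3.00 μM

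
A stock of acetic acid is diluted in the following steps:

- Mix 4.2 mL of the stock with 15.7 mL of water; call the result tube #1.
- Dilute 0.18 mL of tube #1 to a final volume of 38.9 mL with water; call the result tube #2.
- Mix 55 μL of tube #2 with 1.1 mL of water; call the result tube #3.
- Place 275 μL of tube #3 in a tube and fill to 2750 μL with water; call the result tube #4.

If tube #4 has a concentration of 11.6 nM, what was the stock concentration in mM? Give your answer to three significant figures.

2.49 mM

Step 1: 4.2 mL + 15.7 mL = 19.9 mL total → factor 19.9/4.2 = 4.7381
Step 2: 0.18 mL brought to 38.9 mL → factor 38.9/0.18 = 216.11
Step 3: 55 μL + 1.1 mL = 1155 μL total → factor 1155/55 = 21
Step 4: 275 μL brought to 2750 μL → factor 2750/275 = 10
Overall dilution factor = 4.7381 × 216.11 × 21 × 10 = 2.1503 × 10^5
Stock = 11.6 nM × 2.1503 × 10^5 = 2.494 × 10^6 nM = 2.49 mM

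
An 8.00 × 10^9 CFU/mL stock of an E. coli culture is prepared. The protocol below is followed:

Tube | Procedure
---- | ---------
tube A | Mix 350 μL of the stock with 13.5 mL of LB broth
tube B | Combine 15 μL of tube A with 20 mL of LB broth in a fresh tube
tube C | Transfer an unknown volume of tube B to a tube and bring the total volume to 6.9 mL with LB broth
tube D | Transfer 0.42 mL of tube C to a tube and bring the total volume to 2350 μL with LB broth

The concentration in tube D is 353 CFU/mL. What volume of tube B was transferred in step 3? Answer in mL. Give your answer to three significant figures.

Step 1: 350 μL + 13.5 mL = 13850 μL total → factor 13850/350 = 39.571
Step 2: 15 μL + 20 mL = 20015 μL total → factor 20015/15 = 1334.3
Step 3: v brought to 6.9 mL → factor = 6.9 mL/v
Step 4: 0.42 mL brought to 2350 μL → factor 2.35/0.42 = 5.5952
Product of known-step factors = 2.9544 × 10^5
Overall factor = 8.00 × 10^9 CFU/mL / (353 CFU/mL) = 2.2663 × 10^7
Step-3 factor = 2.2663 × 10^7 / 2.9544 × 10^5 = 76.71
v = 6.9 mL / 76.71 = 0.0899 mL

0.0899 mL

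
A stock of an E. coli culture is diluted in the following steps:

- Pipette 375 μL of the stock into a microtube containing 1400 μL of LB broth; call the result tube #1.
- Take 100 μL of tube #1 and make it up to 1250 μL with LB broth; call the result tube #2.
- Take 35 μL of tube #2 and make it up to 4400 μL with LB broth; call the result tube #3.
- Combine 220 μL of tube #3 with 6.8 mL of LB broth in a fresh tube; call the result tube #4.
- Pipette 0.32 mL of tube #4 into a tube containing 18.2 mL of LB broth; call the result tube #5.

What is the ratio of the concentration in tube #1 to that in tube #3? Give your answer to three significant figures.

1.57 × 10^3

Step 1: 375 μL + 1400 μL = 1775 μL total → factor 1775/375 = 4.7333
Step 2: 100 μL brought to 1250 μL → factor 1250/100 = 12.5
Step 3: 35 μL brought to 4400 μL → factor 4400/35 = 125.71
Dilution factor to tube #1 = 4.7333; to tube #3 = 7438.1
[tube #1]/[tube #3] = (factor to tube #3)/(factor to tube #1) = 7438.1/4.7333 = 1.57 × 10^3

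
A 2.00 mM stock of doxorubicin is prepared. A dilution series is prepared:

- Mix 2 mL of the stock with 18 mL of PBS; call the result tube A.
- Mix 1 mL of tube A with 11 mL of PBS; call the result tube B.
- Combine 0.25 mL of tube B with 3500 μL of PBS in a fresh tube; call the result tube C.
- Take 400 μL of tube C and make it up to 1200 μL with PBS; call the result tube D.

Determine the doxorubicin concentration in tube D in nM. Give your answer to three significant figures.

370 nM

Step 1: 2 mL + 18 mL = 20 mL total → factor 20/2 = 10
Step 2: 1 mL + 11 mL = 12 mL total → factor 12/1 = 12
Step 3: 0.25 mL + 3500 μL = 3.75 mL total → factor 3.75/0.25 = 15
Step 4: 400 μL brought to 1200 μL → factor 1200/400 = 3
Overall dilution factor = 10 × 12 × 15 × 3 = 5400
Final = 2.00 mM / 5400 = 0.0003704 mM = 370 nM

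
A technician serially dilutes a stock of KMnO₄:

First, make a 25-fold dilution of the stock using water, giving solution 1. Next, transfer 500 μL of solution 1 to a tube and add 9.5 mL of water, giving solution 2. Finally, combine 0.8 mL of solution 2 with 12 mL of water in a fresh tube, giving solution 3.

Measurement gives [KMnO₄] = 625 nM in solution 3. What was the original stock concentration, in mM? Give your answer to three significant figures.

5.00 mM

Step 1: 25-fold → factor 25
Step 2: 500 μL + 9.5 mL = 10000 μL total → factor 10000/500 = 20
Step 3: 0.8 mL + 12 mL = 12.8 mL total → factor 12.8/0.8 = 16
Overall dilution factor = 25 × 20 × 16 = 8000
Stock = 625 nM × 8000 = 5.000 × 10^6 nM = 5.00 mM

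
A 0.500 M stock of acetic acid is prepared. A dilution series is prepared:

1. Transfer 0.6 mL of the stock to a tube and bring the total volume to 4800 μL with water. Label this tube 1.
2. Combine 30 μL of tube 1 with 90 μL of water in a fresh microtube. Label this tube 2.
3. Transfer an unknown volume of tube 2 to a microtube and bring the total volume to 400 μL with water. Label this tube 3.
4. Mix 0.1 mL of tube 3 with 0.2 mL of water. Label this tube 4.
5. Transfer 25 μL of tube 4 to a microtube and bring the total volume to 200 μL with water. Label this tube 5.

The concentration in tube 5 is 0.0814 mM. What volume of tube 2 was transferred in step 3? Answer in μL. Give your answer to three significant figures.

Step 1: 0.6 mL brought to 4800 μL → factor 4.8/0.6 = 8
Step 2: 30 μL + 90 μL = 120 μL total → factor 120/30 = 4
Step 3: v brought to 400 μL → factor = 400 μL/v
Step 4: 0.1 mL + 0.2 mL = 0.3 mL total → factor 0.3/0.1 = 3
Step 5: 25 μL brought to 200 μL → factor 200/25 = 8
Product of known-step factors = 768
Overall factor = 0.500 M / (0.0814 mM) = 6142.5
Step-3 factor = 6142.5 / 768 = 7.9981
v = 400 μL / 7.9981 = 50.0 μL

50.0 μL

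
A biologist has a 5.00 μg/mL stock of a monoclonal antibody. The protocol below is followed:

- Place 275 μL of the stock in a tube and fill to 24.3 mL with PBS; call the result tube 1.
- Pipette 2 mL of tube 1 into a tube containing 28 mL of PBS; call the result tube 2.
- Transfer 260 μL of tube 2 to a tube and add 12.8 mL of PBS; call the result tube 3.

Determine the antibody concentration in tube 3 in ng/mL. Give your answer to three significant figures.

Step 1: 275 μL brought to 24.3 mL → factor 24300/275 = 88.364
Step 2: 2 mL + 28 mL = 30 mL total → factor 30/2 = 15
Step 3: 260 μL + 12.8 mL = 13060 μL total → factor 13060/260 = 50.231
Overall dilution factor = 88.364 × 15 × 50.231 = 66579
Final = 5.00 μg/mL / 66579 = 7.510 × 10^-5 μg/mL = 0.0751 ng/mL

0.0751 ng/mL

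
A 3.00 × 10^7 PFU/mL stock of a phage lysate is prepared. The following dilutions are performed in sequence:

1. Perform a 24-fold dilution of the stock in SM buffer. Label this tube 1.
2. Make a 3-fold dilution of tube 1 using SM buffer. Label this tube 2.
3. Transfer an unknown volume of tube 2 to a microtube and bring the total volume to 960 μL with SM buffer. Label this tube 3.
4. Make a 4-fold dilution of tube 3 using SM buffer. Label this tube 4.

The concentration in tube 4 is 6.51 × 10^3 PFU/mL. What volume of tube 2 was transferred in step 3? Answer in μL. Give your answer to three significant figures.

Step 1: 24-fold → factor 24
Step 2: 3-fold → factor 3
Step 3: v brought to 960 μL → factor = 960 μL/v
Step 4: 4-fold → factor 4
Product of known-step factors = 288
Overall factor = 3.00 × 10^7 PFU/mL / (6.51 × 10^3 PFU/mL) = 4608.3
Step-3 factor = 4608.3 / 288 = 16.001
v = 960 μL / 16.001 = 60.0 μL

60.0 μL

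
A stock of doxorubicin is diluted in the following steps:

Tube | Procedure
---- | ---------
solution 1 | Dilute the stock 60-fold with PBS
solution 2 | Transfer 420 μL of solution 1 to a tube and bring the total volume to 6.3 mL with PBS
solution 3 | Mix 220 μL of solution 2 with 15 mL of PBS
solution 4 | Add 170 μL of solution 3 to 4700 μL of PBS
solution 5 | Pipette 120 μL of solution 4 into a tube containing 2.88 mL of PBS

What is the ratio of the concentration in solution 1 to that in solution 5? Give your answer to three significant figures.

Step 1: 60-fold → factor 60
Step 2: 420 μL brought to 6.3 mL → factor 6300/420 = 15
Step 3: 220 μL + 15 mL = 15220 μL total → factor 15220/220 = 69.182
Step 4: 170 μL + 4700 μL = 4870 μL total → factor 4870/170 = 28.647
Step 5: 120 μL + 2.88 mL = 3000 μL total → factor 3000/120 = 25
Dilution factor to solution 1 = 60; to solution 5 = 4.4592 × 10^7
[solution 1]/[solution 5] = (factor to solution 5)/(factor to solution 1) = 4.4592 × 10^7/60 = 7.43 × 10^5

7.43 × 10^5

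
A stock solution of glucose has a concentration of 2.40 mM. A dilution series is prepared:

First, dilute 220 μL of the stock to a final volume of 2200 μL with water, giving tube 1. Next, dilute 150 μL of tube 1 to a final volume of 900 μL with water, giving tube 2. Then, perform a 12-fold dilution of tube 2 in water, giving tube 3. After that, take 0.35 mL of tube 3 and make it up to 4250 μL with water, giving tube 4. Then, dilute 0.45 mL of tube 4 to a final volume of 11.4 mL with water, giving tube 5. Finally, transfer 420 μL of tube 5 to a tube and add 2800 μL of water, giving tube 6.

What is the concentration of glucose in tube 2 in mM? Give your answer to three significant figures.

Step 1: 220 μL brought to 2200 μL → factor 2200/220 = 10
Step 2: 150 μL brought to 900 μL → factor 900/150 = 6
Dilution factor through tube 2 = 10 × 6 = 60
[tube 2] = 2.40 mM / 60 = 0.0400 mM

0.0400 mM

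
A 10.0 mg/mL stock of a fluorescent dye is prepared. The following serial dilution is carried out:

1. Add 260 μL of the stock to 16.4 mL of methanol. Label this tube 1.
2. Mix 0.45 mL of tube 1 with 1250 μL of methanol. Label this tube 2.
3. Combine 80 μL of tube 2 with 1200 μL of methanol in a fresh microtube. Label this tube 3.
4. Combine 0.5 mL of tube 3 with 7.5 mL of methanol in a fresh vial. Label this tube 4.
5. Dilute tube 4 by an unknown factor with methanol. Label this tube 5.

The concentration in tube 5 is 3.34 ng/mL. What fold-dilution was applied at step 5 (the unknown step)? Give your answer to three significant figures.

Step 1: 260 μL + 16.4 mL = 16660 μL total → factor 16660/260 = 64.077
Step 2: 0.45 mL + 1250 μL = 1.7 mL total → factor 1.7/0.45 = 3.7778
Step 3: 80 μL + 1200 μL = 1280 μL total → factor 1280/80 = 16
Step 4: 0.5 mL + 7.5 mL = 8 mL total → factor 8/0.5 = 16
Step 5: unknown factor x
Product of known-step factors = 61970
Overall factor = 10.0 mg/mL / (3.34 ng/mL) = 2.994 × 10^6
x = 2.994 × 10^6 / 61970 = 48.3

48.3-fold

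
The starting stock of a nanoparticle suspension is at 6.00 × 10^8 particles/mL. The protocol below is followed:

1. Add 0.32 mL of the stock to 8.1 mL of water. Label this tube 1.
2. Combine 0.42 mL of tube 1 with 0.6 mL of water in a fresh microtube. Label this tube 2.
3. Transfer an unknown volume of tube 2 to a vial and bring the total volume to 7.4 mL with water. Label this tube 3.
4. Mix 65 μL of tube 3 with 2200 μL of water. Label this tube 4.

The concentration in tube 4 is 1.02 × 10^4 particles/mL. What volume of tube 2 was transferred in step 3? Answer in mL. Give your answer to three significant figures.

Step 1: 0.32 mL + 8.1 mL = 8.42 mL total → factor 8.42/0.32 = 26.312
Step 2: 0.42 mL + 0.6 mL = 1.02 mL total → factor 1.02/0.42 = 2.4286
Step 3: v brought to 7.4 mL → factor = 7.4 mL/v
Step 4: 65 μL + 2200 μL = 2265 μL total → factor 2265/65 = 34.846
Product of known-step factors = 2226.7
Overall factor = 6.00 × 10^8 particles/mL / (1.02 × 10^4 particles/mL) = 58824
Step-3 factor = 58824 / 2226.7 = 26.417
v = 7.4 mL / 26.417 = 0.280 mL

0.280 mL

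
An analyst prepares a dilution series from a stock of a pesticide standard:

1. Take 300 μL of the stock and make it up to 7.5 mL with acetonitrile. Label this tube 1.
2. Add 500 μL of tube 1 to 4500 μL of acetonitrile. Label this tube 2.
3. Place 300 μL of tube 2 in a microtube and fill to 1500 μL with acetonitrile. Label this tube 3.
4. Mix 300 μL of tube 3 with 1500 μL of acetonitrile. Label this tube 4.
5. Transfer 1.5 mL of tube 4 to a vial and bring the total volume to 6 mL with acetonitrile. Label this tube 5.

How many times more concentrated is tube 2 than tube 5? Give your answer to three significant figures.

Step 1: 300 μL brought to 7.5 mL → factor 7500/300 = 25
Step 2: 500 μL + 4500 μL = 5000 μL total → factor 5000/500 = 10
Step 3: 300 μL brought to 1500 μL → factor 1500/300 = 5
Step 4: 300 μL + 1500 μL = 1800 μL total → factor 1800/300 = 6
Step 5: 1.5 mL brought to 6 mL → factor 6/1.5 = 4
Dilution factor to tube 2 = 250; to tube 5 = 30000
[tube 2]/[tube 5] = (factor to tube 5)/(factor to tube 2) = 30000/250 = 120

120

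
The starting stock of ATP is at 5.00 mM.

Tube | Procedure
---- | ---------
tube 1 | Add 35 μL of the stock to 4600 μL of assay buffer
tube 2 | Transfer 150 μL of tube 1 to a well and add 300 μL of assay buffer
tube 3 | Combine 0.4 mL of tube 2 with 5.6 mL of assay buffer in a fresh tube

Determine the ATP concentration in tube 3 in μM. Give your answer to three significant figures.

0.839 μM

Step 1: 35 μL + 4600 μL = 4635 μL total → factor 4635/35 = 132.43
Step 2: 150 μL + 300 μL = 450 μL total → factor 450/150 = 3
Step 3: 0.4 mL + 5.6 mL = 6 mL total → factor 6/0.4 = 15
Overall dilution factor = 132.43 × 3 × 15 = 5959.3
Final = 5.00 mM / 5959.3 = 0.0008390 mM = 0.839 μM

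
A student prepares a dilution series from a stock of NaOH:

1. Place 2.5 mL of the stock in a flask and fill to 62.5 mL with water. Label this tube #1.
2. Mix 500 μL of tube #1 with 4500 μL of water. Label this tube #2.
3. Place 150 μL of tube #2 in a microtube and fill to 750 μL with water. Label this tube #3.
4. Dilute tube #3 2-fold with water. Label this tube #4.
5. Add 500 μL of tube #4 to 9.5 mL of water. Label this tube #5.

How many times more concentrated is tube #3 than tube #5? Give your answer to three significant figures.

Step 1: 2.5 mL brought to 62.5 mL → factor 62.5/2.5 = 25
Step 2: 500 μL + 4500 μL = 5000 μL total → factor 5000/500 = 10
Step 3: 150 μL brought to 750 μL → factor 750/150 = 5
Step 4: 2-fold → factor 2
Step 5: 500 μL + 9.5 mL = 10000 μL total → factor 10000/500 = 20
Dilution factor to tube #3 = 1250; to tube #5 = 50000
[tube #3]/[tube #5] = (factor to tube #5)/(factor to tube #3) = 50000/1250 = 40.0

40.0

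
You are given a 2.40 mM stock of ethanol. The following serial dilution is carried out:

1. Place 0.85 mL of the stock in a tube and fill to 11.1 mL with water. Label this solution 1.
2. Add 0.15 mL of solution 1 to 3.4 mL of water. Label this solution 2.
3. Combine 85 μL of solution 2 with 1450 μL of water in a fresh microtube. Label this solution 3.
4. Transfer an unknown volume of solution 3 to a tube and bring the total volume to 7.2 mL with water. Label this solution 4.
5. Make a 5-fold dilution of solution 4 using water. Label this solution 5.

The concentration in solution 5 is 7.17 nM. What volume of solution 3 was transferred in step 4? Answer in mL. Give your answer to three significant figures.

0.600 mL

Step 1: 0.85 mL brought to 11.1 mL → factor 11.1/0.85 = 13.059
Step 2: 0.15 mL + 3.4 mL = 3.55 mL total → factor 3.55/0.15 = 23.667
Step 3: 85 μL + 1450 μL = 1535 μL total → factor 1535/85 = 18.059
Step 4: v brought to 7.2 mL → factor = 7.2 mL/v
Step 5: 5-fold → factor 5
Product of known-step factors = 27906
Overall factor = 2.40 mM / (7.17 nM) = 3.3473 × 10^5
Step-4 factor = 3.3473 × 10^5 / 27906 = 11.995
v = 7.2 mL / 11.995 = 0.600 mL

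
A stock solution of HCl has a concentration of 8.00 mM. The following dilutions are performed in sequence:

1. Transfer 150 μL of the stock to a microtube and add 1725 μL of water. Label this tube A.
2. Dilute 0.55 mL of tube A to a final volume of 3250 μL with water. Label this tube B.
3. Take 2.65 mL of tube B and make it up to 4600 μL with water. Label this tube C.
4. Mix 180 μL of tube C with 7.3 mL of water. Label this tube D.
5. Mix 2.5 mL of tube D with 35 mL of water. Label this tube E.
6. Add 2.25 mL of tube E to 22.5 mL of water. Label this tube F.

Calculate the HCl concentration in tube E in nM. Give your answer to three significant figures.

Step 1: 150 μL + 1725 μL = 1875 μL total → factor 1875/150 = 12.5
Step 2: 0.55 mL brought to 3250 μL → factor 3.25/0.55 = 5.9091
Step 3: 2.65 mL brought to 4600 μL → factor 4.6/2.65 = 1.7358
Step 4: 180 μL + 7.3 mL = 7480 μL total → factor 7480/180 = 41.556
Step 5: 2.5 mL + 35 mL = 37.5 mL total → factor 37.5/2.5 = 15
Dilution factor through tube E = 12.5 × 5.9091 × 1.7358 × 41.556 × 15 = 79921
[tube E] = 8.00 mM / 79921 = 0.0001001 mM = 100 nM

100 nM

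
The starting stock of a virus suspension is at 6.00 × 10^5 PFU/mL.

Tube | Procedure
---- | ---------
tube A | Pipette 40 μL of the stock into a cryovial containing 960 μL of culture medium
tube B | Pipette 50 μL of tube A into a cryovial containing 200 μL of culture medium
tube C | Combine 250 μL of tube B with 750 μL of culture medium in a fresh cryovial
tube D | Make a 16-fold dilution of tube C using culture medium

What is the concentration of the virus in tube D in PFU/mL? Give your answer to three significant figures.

Step 1: 40 μL + 960 μL = 1000 μL total → factor 1000/40 = 25
Step 2: 50 μL + 200 μL = 250 μL total → factor 250/50 = 5
Step 3: 250 μL + 750 μL = 1000 μL total → factor 1000/250 = 4
Step 4: 16-fold → factor 16
Overall dilution factor = 25 × 5 × 4 × 16 = 8000
Final = 6.00 × 10^5 PFU/mL / 8000 = 75.0 PFU/mL

75.0 PFU/mL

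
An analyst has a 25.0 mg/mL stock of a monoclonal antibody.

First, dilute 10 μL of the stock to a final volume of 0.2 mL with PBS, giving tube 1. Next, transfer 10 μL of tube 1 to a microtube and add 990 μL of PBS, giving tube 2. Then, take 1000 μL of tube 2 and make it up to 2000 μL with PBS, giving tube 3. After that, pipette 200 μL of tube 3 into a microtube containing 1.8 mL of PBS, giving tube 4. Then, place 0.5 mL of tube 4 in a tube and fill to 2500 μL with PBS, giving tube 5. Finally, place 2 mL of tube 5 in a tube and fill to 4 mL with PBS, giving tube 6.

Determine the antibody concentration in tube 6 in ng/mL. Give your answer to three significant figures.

62.5 ng/mL

Step 1: 10 μL brought to 0.2 mL → factor 200/10 = 20
Step 2: 10 μL + 990 μL = 1000 μL total → factor 1000/10 = 100
Step 3: 1000 μL brought to 2000 μL → factor 2000/1000 = 2
Step 4: 200 μL + 1.8 mL = 2000 μL total → factor 2000/200 = 10
Step 5: 0.5 mL brought to 2500 μL → factor 2.5/0.5 = 5
Step 6: 2 mL brought to 4 mL → factor 4/2 = 2
Overall dilution factor = 20 × 100 × 2 × 10 × 5 × 2 = 4 × 10^5
Final = 25.0 mg/mL / 4 × 10^5 = 6.250 × 10^-5 mg/mL = 62.5 ng/mL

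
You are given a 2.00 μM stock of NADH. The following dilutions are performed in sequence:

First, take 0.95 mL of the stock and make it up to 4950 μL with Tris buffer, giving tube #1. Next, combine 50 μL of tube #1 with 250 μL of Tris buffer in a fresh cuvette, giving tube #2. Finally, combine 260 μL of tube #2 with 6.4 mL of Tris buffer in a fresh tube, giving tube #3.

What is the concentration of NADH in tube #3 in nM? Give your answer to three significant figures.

Step 1: 0.95 mL brought to 4950 μL → factor 4.95/0.95 = 5.2105
Step 2: 50 μL + 250 μL = 300 μL total → factor 300/50 = 6
Step 3: 260 μL + 6.4 mL = 6660 μL total → factor 6660/260 = 25.615
Overall dilution factor = 5.2105 × 6 × 25.615 = 800.82
Final = 2.00 μM / 800.82 = 0.002497 μM = 2.50 nM

2.50 nM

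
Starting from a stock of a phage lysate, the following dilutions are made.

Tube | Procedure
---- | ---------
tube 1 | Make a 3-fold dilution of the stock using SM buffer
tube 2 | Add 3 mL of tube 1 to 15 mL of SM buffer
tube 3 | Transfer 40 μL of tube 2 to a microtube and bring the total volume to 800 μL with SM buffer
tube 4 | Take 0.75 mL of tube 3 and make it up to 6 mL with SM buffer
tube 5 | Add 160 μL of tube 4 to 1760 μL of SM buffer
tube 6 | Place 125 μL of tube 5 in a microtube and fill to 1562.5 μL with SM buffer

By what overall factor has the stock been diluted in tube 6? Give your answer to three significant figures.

Step 1: 3-fold → factor 3
Step 2: 3 mL + 15 mL = 18 mL total → factor 18/3 = 6
Step 3: 40 μL brought to 800 μL → factor 800/40 = 20
Step 4: 0.75 mL brought to 6 mL → factor 6/0.75 = 8
Step 5: 160 μL + 1760 μL = 1920 μL total → factor 1920/160 = 12
Step 6: 125 μL brought to 1562.5 μL → factor 1562.5/125 = 12.5
Overall dilution factor = 3 × 6 × 20 × 8 × 12 × 12.5 = 4.32 × 10^5

4.32 × 10^5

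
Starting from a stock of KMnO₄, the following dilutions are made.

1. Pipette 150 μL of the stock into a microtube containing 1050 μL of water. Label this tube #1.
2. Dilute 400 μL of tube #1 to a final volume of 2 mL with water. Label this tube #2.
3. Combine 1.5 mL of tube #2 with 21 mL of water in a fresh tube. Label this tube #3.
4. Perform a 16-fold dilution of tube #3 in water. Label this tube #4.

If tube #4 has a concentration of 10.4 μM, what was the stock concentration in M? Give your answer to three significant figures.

0.0998 M

Step 1: 150 μL + 1050 μL = 1200 μL total → factor 1200/150 = 8
Step 2: 400 μL brought to 2 mL → factor 2000/400 = 5
Step 3: 1.5 mL + 21 mL = 22.5 mL total → factor 22.5/1.5 = 15
Step 4: 16-fold → factor 16
Overall dilution factor = 8 × 5 × 15 × 16 = 9600
Stock = 10.4 μM × 9600 = 9.984 × 10^4 μM = 0.0998 M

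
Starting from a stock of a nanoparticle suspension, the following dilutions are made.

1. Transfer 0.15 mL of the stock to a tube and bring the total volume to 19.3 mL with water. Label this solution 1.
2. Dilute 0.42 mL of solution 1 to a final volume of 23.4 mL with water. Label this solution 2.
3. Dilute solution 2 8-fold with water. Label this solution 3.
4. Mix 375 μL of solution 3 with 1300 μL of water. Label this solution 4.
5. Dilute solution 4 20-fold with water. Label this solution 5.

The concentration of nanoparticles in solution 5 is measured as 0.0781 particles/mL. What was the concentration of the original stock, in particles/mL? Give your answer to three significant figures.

Step 1: 0.15 mL brought to 19.3 mL → factor 19.3/0.15 = 128.67
Step 2: 0.42 mL brought to 23.4 mL → factor 23.4/0.42 = 55.714
Step 3: 8-fold → factor 8
Step 4: 375 μL + 1300 μL = 1675 μL total → factor 1675/375 = 4.4667
Step 5: 20-fold → factor 20
Overall dilution factor = 128.67 × 55.714 × 8 × 4.4667 × 20 = 5.1231 × 10^6
Stock = 0.0781 particles/mL × 5.1231 × 10^6 = 4.00 × 10^5 particles/mL

4.00 × 10^5 particles/mL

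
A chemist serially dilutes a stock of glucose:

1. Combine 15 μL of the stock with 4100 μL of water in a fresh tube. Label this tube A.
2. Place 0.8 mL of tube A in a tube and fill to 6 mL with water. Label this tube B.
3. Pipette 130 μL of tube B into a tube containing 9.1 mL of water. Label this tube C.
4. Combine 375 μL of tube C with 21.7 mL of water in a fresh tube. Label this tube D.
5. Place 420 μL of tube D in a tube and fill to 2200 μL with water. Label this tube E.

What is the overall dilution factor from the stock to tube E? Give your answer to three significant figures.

Step 1: 15 μL + 4100 μL = 4115 μL total → factor 4115/15 = 274.33
Step 2: 0.8 mL brought to 6 mL → factor 6/0.8 = 7.5
Step 3: 130 μL + 9.1 mL = 9230 μL total → factor 9230/130 = 71
Step 4: 375 μL + 21.7 mL = 22075 μL total → factor 22075/375 = 58.867
Step 5: 420 μL brought to 2200 μL → factor 2200/420 = 5.2381
Overall dilution factor = 274.33 × 7.5 × 71 × 58.867 × 5.2381 = 4.5044 × 10^7

4.50 × 10^7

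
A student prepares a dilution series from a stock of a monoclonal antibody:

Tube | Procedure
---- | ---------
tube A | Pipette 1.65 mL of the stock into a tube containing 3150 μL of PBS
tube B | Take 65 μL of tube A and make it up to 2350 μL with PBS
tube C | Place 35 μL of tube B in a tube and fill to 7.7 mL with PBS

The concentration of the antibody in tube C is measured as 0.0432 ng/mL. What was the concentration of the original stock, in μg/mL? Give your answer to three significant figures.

1.00 μg/mL

Step 1: 1.65 mL + 3150 μL = 4.8 mL total → factor 4.8/1.65 = 2.9091
Step 2: 65 μL brought to 2350 μL → factor 2350/65 = 36.154
Step 3: 35 μL brought to 7.7 mL → factor 7700/35 = 220
Overall dilution factor = 2.9091 × 36.154 × 220 = 23138
Stock = 0.0432 ng/mL × 23138 = 999.6 ng/mL = 1.00 μg/mL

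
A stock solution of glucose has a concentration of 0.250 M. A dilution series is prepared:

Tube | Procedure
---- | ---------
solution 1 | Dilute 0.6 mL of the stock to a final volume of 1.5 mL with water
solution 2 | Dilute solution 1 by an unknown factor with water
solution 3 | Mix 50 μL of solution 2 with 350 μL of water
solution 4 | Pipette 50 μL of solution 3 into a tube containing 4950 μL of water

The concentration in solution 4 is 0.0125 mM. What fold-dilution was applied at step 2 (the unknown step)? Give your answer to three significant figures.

10.0-fold

Step 1: 0.6 mL brought to 1.5 mL → factor 1.5/0.6 = 2.5
Step 2: unknown factor x
Step 3: 50 μL + 350 μL = 400 μL total → factor 400/50 = 8
Step 4: 50 μL + 4950 μL = 5000 μL total → factor 5000/50 = 100
Product of known-step factors = 2000
Overall factor = 0.250 M / (0.0125 mM) = 20000
x = 20000 / 2000 = 10.0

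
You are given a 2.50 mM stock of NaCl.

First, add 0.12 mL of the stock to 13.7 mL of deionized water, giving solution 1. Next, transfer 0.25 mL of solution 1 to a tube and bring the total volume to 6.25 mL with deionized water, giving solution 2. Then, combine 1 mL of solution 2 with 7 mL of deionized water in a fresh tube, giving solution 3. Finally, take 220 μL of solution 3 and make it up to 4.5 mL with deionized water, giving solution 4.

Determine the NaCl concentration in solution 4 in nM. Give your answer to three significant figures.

5.31 nM

Step 1: 0.12 mL + 13.7 mL = 13.82 mL total → factor 13.82/0.12 = 115.17
Step 2: 0.25 mL brought to 6.25 mL → factor 6.25/0.25 = 25
Step 3: 1 mL + 7 mL = 8 mL total → factor 8/1 = 8
Step 4: 220 μL brought to 4.5 mL → factor 4500/220 = 20.455
Overall dilution factor = 115.17 × 25 × 8 × 20.455 = 4.7114 × 10^5
Final = 2.50 mM / 4.7114 × 10^5 = 5.306 × 10^-6 mM = 5.31 nM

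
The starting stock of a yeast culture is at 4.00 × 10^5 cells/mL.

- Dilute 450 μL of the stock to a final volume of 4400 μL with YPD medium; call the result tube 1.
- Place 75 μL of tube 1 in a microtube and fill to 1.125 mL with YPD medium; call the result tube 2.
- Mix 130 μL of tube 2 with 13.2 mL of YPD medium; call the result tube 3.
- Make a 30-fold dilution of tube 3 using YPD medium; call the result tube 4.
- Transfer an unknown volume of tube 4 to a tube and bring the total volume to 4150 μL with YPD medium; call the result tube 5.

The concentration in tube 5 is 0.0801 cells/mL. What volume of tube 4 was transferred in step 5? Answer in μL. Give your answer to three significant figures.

375 μL

Step 1: 450 μL brought to 4400 μL → factor 4400/450 = 9.7778
Step 2: 75 μL brought to 1.125 mL → factor 1125/75 = 15
Step 3: 130 μL + 13.2 mL = 13330 μL total → factor 13330/130 = 102.54
Step 4: 30-fold → factor 30
Step 5: v brought to 4150 μL → factor = 4150 μL/v
Product of known-step factors = 4.5117 × 10^5
Overall factor = 4.00 × 10^5 cells/mL / (0.0801 cells/mL) = 4.9938 × 10^6
Step-5 factor = 4.9938 × 10^6 / 4.5117 × 10^5 = 11.068
v = 4150 μL / 11.068 = 375 μL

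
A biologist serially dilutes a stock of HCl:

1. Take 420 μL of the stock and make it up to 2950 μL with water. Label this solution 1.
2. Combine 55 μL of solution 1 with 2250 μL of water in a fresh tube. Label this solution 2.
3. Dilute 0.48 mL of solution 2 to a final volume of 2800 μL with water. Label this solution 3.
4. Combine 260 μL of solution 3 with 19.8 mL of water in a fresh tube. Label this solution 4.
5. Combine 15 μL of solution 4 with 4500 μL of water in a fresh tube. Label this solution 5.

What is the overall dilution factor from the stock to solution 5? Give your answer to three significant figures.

3.99 × 10^7

Step 1: 420 μL brought to 2950 μL → factor 2950/420 = 7.0238
Step 2: 55 μL + 2250 μL = 2305 μL total → factor 2305/55 = 41.909
Step 3: 0.48 mL brought to 2800 μL → factor 2.8/0.48 = 5.8333
Step 4: 260 μL + 19.8 mL = 20060 μL total → factor 20060/260 = 77.154
Step 5: 15 μL + 4500 μL = 4515 μL total → factor 4515/15 = 301
Overall dilution factor = 7.0238 × 41.909 × 5.8333 × 77.154 × 301 = 3.9877 × 10^7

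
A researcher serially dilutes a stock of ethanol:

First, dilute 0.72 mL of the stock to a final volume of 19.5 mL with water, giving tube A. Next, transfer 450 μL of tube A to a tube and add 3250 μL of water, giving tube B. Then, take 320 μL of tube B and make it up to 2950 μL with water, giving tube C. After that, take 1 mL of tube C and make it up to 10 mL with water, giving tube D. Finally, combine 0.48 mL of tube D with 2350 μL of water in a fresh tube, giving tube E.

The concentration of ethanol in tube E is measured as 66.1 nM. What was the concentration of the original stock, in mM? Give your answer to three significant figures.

8.00 mM

Step 1: 0.72 mL brought to 19.5 mL → factor 19.5/0.72 = 27.083
Step 2: 450 μL + 3250 μL = 3700 μL total → factor 3700/450 = 8.2222
Step 3: 320 μL brought to 2950 μL → factor 2950/320 = 9.2188
Step 4: 1 mL brought to 10 mL → factor 10/1 = 10
Step 5: 0.48 mL + 2350 μL = 2.83 mL total → factor 2.83/0.48 = 5.8958
Overall dilution factor = 27.083 × 8.2222 × 9.2188 × 10 × 5.8958 = 1.2103 × 10^5
Stock = 66.1 nM × 1.2103 × 10^5 = 8.000 × 10^6 nM = 8.00 mM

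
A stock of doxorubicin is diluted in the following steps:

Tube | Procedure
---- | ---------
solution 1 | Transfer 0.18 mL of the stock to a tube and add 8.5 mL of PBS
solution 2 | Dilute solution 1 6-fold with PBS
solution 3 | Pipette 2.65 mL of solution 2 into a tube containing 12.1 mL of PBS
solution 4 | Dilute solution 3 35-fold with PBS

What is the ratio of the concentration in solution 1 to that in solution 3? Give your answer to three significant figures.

Step 1: 0.18 mL + 8.5 mL = 8.68 mL total → factor 8.68/0.18 = 48.222
Step 2: 6-fold → factor 6
Step 3: 2.65 mL + 12.1 mL = 14.75 mL total → factor 14.75/2.65 = 5.566
Dilution factor to solution 1 = 48.222; to solution 3 = 1610.4
[solution 1]/[solution 3] = (factor to solution 3)/(factor to solution 1) = 1610.4/48.222 = 33.4

33.4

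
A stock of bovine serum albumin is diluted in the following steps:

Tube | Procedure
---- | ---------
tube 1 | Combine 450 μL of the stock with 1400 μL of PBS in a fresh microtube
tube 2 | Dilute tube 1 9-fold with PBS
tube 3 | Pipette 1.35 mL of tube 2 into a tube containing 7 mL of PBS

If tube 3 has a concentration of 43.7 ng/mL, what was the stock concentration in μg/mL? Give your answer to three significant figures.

Step 1: 450 μL + 1400 μL = 1850 μL total → factor 1850/450 = 4.1111
Step 2: 9-fold → factor 9
Step 3: 1.35 mL + 7 mL = 8.35 mL total → factor 8.35/1.35 = 6.1852
Overall dilution factor = 4.1111 × 9 × 6.1852 = 228.85
Stock = 43.7 ng/mL × 228.85 = 1.000 × 10^4 ng/mL = 10.0 μg/mL

10.0 μg/mL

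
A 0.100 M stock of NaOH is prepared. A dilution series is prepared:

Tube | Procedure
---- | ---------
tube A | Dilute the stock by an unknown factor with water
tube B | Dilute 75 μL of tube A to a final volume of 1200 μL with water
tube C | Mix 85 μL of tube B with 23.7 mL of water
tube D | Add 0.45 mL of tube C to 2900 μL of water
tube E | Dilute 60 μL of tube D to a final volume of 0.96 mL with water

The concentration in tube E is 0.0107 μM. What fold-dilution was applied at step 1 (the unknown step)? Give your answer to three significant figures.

17.5-fold

Step 1: unknown factor x
Step 2: 75 μL brought to 1200 μL → factor 1200/75 = 16
Step 3: 85 μL + 23.7 mL = 23785 μL total → factor 23785/85 = 279.82
Step 4: 0.45 mL + 2900 μL = 3.35 mL total → factor 3.35/0.45 = 7.4444
Step 5: 60 μL brought to 0.96 mL → factor 960/60 = 16
Product of known-step factors = 5.3328 × 10^5
Overall factor = 0.100 M / (0.0107 μM) = 9.3458 × 10^6
x = 9.3458 × 10^6 / 5.3328 × 10^5 = 17.5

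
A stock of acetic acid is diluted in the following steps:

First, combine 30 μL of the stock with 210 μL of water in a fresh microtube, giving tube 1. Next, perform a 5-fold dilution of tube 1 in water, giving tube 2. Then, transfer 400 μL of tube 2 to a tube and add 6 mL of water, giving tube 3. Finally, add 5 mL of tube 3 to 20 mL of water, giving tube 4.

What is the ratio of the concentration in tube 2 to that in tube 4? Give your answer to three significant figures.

80.0

Step 1: 30 μL + 210 μL = 240 μL total → factor 240/30 = 8
Step 2: 5-fold → factor 5
Step 3: 400 μL + 6 mL = 6400 μL total → factor 6400/400 = 16
Step 4: 5 mL + 20 mL = 25 mL total → factor 25/5 = 5
Dilution factor to tube 2 = 40; to tube 4 = 3200
[tube 2]/[tube 4] = (factor to tube 4)/(factor to tube 2) = 3200/40 = 80.0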